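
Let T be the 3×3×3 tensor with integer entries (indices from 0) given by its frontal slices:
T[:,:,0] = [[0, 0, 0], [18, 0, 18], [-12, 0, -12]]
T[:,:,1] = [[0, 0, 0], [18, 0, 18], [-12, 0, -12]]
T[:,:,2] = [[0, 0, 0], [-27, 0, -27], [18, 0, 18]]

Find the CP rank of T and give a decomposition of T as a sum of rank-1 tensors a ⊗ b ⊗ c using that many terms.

rank(T) = 1

Lower bound: T ≠ 0 (e.g. T[1,0,0] = 18), so rank(T) ≥ 1.
Upper bound: if T = a ⊗ b ⊗ c then every fibre of T is a multiple of the corresponding factor, so read the factors off the fibres through the nonzero entry T[1,0,0] = 18.
The mode-1 fibre T[:,0,0] = [0, 18, -12] gives a = (0, 3, -2) (primitive direction); the mode-2 fibre T[1,:,0] = [18, 0, 18] gives b = (1, 0, 1); then c[k] = T[1,0,k] / (a[1]·b[0]) = [18, 18, -27] / 3 = (6, 6, -9).
Expanding (0, 3, -2) ⊗ (1, 0, 1) ⊗ (6, 6, -9) reproduces all 27 entries of T, so T = (0, 3, -2) ⊗ (1, 0, 1) ⊗ (6, 6, -9) and rank(T) ≤ 1.
These bounds meet, so rank(T) = 1.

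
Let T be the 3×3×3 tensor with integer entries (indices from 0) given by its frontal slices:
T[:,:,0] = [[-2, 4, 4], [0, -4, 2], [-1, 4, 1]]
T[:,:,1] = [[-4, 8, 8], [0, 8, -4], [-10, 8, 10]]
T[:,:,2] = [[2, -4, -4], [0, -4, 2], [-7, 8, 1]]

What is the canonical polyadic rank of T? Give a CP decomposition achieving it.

rank(T) = 3

Lower bound: in the mode-1 unfolding of T (rows indexed by i, columns by (j,k)) the 3×3 minor on rows i ∈ {0, 1, 2}, columns (j,k) ∈ {(0,0), (0,1), (1,0)} is det [[-2, -4, 4], [0, 0, -4], [-1, -10, 4]] = 64 ≠ 0, so that unfolding has rank ≥ 3 and hence rank(T) ≥ 3 (CP rank is at least every unfolding rank, though it can be larger).
Upper bound: T is a sum of 3 rank-1 terms, T = [0, 0, 1] ⊗ [2, -2, -1] ⊗ [0, -4, -4] + [0, 2, -1] ⊗ [0, 2, -1] ⊗ [-1, 2, -1] + [2, 0, 1] ⊗ [1, -2, -2] ⊗ [-1, -2, 1] (one valid choice — decompositions are not unique — normalised so each a, b is primitive with positive first nonzero entry; check it by expanding all entries), so rank(T) ≤ 3.
These bounds meet, so rank(T) = 3.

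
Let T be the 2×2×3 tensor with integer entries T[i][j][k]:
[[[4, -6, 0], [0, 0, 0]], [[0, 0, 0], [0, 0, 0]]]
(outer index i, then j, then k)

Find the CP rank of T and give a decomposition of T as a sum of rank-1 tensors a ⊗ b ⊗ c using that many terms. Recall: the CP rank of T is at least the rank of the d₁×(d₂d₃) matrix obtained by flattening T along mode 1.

rank(T) = 1

Lower bound: T ≠ 0 (e.g. T[0,0,0] = 4), so rank(T) ≥ 1.
Upper bound: if T = a ⊗ b ⊗ c then every fibre of T is a multiple of the corresponding factor, so read the factors off the fibres through the nonzero entry T[0,0,0] = 4.
The mode-1 fibre T[:,0,0] = [4, 0] gives a = [1, 0] (primitive direction); the mode-2 fibre T[0,:,0] = [4, 0] gives b = [1, 0]; then c[k] = T[0,0,k] / (a[0]·b[0]) = [4, -6, 0] / 1 = [4, -6, 0].
Expanding [1, 0] ⊗ [1, 0] ⊗ [4, -6, 0] reproduces all 12 entries of T, so T = [1, 0] ⊗ [1, 0] ⊗ [4, -6, 0] and rank(T) ≤ 1.
These bounds meet, so rank(T) = 1.
Check entry T[1,0,1] = 0: (0)·(1)·(-6) = 0.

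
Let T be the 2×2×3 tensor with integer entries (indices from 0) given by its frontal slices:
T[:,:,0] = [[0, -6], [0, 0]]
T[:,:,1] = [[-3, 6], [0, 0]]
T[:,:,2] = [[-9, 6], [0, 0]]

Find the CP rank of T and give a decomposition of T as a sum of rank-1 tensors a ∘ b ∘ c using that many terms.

rank(T) = 2

Lower bound: the mode-3 unfolding of T (rows indexed by k, columns by (i,j) = (0,0), (0,1), (1,0), (1,1)) is [[0, -6, 0, 0], [-3, 6, 0, 0], [-9, 6, 0, 0]].
There the 2×2 minor on rows k ∈ {0, 1}, columns (i,j) ∈ {(0,0), (0,1)} is det [[0, -6], [-3, 6]] = -18 ≠ 0, so this unfolding has rank ≥ 2; CP rank is at least every unfolding rank, so rank(T) ≥ 2. (This is only a lower bound: in general the CP rank may exceed every unfolding rank, so we still need to exhibit 2 rank-1 terms summing to T.)
Upper bound — finding two terms. Every mode-1 slice of T is a multiple of one matrix: T[i,:,:] = a[i]·M with a = [1, 0] and M = [[0, -3, -9], [-6, 6, 6]] (rows indexed by j, columns by k). So it suffices to write M as a sum of two rank-1 matrices.
Splitting M by its rows (j = 0, 1), M = [1, 0][0, -3, -9]ᵀ + [0, 1][-6, 6, 6]ᵀ.
Hence T = [1, 0] ∘ [1, 0] ∘ [0, -3, -9] + [1, 0] ∘ [0, 1] ∘ [-6, 6, 6], so rank(T) ≤ 2.
These bounds meet, so rank(T) = 2.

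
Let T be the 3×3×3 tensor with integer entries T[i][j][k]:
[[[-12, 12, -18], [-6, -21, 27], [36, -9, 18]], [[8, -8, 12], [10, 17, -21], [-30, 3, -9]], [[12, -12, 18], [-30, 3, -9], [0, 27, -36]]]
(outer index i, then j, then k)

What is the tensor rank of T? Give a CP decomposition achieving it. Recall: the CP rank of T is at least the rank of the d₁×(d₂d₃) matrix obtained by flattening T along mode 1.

Lower bound: the mode-1 unfolding of T (rows indexed by i, columns by (j,k) = (0,0), (0,1), (0,2), (1,0), (1,1), (1,2), (2,0), (2,1), (2,2)) is [[-12, 12, -18, -6, -21, 27, 36, -9, 18], [8, -8, 12, 10, 17, -21, -30, 3, -9], [12, -12, 18, -30, 3, -9, 0, 27, -36]].
There the 2×2 minor on rows i ∈ {0, 1}, columns (j,k) ∈ {(0,0), (1,0)} is det [[-12, -6], [8, 10]] = -72 ≠ 0, so this unfolding has rank ≥ 2; CP rank is at least every unfolding rank, so rank(T) ≥ 2. (This is only a lower bound: in general the CP rank may exceed every unfolding rank, so we still need to exhibit 2 rank-1 terms summing to T.)
Upper bound — finding two terms. Write S_k = T[:,:,k] for the frontal slices: S₀ = [[-12, -6, 36], [8, 10, -30], [12, -30, 0]], S₁ = [[12, -21, -9], [-8, 17, 3], [-12, 3, 27]], S₂ = [[-18, 27, 18], [12, -21, -9], [18, -9, -36]].
If T = a₁ ⊗ b₁ ⊗ c₁ + a₂ ⊗ b₂ ⊗ c₂ then each S_k = c₁[k]·a₁b₁ᵀ + c₂[k]·a₂b₂ᵀ. S₀ and S₁ are linearly independent, so a₁b₁ᵀ and a₂b₂ᵀ must span the same plane of matrices: they are the rank-1 matrices of the form x·S₀ + y·S₁.
The 2×2 minor of x·S₀ + y·S₁ on rows {0,1}, columns {0,1} is −72·x² + 36·xy + 36·y² = (-36)·(x − y)(2·x + y), vanishing at (x:y) = (1:1) and (1:-2).
M₁ = S₀ + S₁ = [[0, -27, 27], [0, 27, -27], [0, -27, 27]] = (-27)·[1, -1, 1][0, 1, -1]ᵀ and M₂ = S₀ − 2·S₁ = [[-36, 36, 54], [24, -24, -36], [36, -36, -54]] = (-6)·[3, -2, -3][2, -2, -3]ᵀ, so take a₁ = [1, -1, 1], b₁ = [0, 1, -1], a₂ = [3, -2, -3], b₂ = [2, -2, -3].
Each slice is an integer combination of E₁ = a₁b₁ᵀ and E₂ = a₂b₂ᵀ: S₀ = −18·E₁ − 2·E₂, S₁ = −9·E₁ + 2·E₂, S₂ = 9·E₁ − 3·E₂; reading off coefficients, c₁ = [-18, -9, 9] and c₂ = [-2, 2, -3].
Hence T = [1, -1, 1] ⊗ [0, 1, -1] ⊗ [-18, -9, 9] + [3, -2, -3] ⊗ [2, -2, -3] ⊗ [-2, 2, -3], so rank(T) ≤ 2.
These bounds meet, so rank(T) = 2.

rank(T) = 2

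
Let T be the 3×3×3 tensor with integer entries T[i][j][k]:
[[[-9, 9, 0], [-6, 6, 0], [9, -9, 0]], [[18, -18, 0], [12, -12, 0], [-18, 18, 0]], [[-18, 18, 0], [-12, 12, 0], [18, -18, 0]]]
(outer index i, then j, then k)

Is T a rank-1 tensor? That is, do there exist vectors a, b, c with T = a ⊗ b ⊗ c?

If T = a ⊗ b ⊗ c then every fibre of T is a multiple of the corresponding factor, so read the factors off the fibres through the nonzero entry T[0,0,0] = -9.
The mode-1 fibre T[:,0,0] = [-9, 18, -18] gives a = [1, -2, 2] (primitive direction); the mode-2 fibre T[0,:,0] = [-9, -6, 9] gives b = [3, 2, -3]; then c[k] = T[0,0,k] / (a[0]·b[0]) = [-9, 9, 0] / 3 = [-3, 3, 0].
Expanding [1, -2, 2] ⊗ [3, 2, -3] ⊗ [-3, 3, 0] reproduces all 27 entries of T, so T = [1, -2, 2] ⊗ [3, 2, -3] ⊗ [-3, 3, 0] and rank(T) ≤ 1.
Equivalently every frontal slice T[:,:,k] is c[k] times the rank-1 matrix [1, -2, 2] ⊗ [3, 2, -3]. So T has rank 1 (it is nonzero).

Yes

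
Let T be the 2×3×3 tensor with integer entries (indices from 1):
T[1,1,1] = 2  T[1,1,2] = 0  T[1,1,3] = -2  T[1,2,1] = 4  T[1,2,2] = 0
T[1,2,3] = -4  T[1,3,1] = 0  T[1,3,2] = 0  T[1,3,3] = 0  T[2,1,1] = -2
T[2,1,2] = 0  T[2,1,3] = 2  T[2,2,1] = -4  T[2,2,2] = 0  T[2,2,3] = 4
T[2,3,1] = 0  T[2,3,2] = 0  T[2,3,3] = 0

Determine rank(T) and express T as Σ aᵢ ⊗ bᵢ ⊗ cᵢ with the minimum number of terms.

rank(T) = 1

Lower bound: T ≠ 0 (e.g. T[1,1,1] = 2), so rank(T) ≥ 1.
Upper bound: if T = a ⊗ b ⊗ c then every fibre of T is a multiple of the corresponding factor, so read the factors off the fibres through the nonzero entry T[1,1,1] = 2.
The mode-1 fibre T[:,1,1] = [2, -2] gives a = [1, -1] (primitive direction); the mode-2 fibre T[1,:,1] = [2, 4, 0] gives b = [1, 2, 0]; then c[k] = T[1,1,k] / (a[1]·b[1]) = [2, 0, -2] / 1 = [2, 0, -2].
Expanding [1, -1] ⊗ [1, 2, 0] ⊗ [2, 0, -2] reproduces all 18 entries of T, so T = [1, -1] ⊗ [1, 2, 0] ⊗ [2, 0, -2] and rank(T) ≤ 1.
These bounds meet, so rank(T) = 1.
Check entry T[1,3,2] = 0: (1)·(0)·(0) = 0.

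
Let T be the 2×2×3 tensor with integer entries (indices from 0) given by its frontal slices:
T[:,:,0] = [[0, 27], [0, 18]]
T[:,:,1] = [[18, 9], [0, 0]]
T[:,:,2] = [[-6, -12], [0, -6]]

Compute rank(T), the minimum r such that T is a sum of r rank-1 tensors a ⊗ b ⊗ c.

Lower bound: the mode-1 unfolding of T (rows indexed by i, columns by (j,k) = (0,0), (0,1), (0,2), (1,0), (1,1), (1,2)) is [[0, 18, -6, 27, 9, -12], [0, 0, 0, 18, 0, -6]].
There the 2×2 minor on rows i ∈ {0, 1}, columns (j,k) ∈ {(0,1), (1,0)} is det [[18, 27], [0, 18]] = 324 ≠ 0, so this unfolding has rank ≥ 2; CP rank is at least every unfolding rank, so rank(T) ≥ 2. (Unfolding ranks only ever bound the CP rank from below — rank(T) can be strictly larger than all of them — so the matching upper bound has to come from an explicit 2-term decomposition.)
Upper bound — finding two terms. Write S_k = T[:,:,k] for the frontal slices: S₀ = [[0, 27], [0, 18]], S₁ = [[18, 9], [0, 0]], S₂ = [[-6, -12], [0, -6]].
If T = a₁ ⊗ b₁ ⊗ c₁ + a₂ ⊗ b₂ ⊗ c₂ then each S_k = c₁[k]·a₁b₁ᵀ + c₂[k]·a₂b₂ᵀ. S₀ and S₁ are linearly independent, so a₁b₁ᵀ and a₂b₂ᵀ must span the same plane of matrices: they are the rank-1 matrices of the form x·S₀ + y·S₁.
det(x·S₀ + y·S₁) is 324·xy = 324·(y)(x), vanishing at (x:y) = (1:0) and (0:1).
M₁ = S₀ = [[0, 27], [0, 18]] = 9·(3, 2)(0, 1)ᵀ and M₂ = S₁ = [[18, 9], [0, 0]] = 9·(1, 0)(2, 1)ᵀ, so take a₁ = (3, 2), b₁ = (0, 1), a₂ = (1, 0), b₂ = (2, 1).
Each slice is an integer combination of E₁ = a₁b₁ᵀ and E₂ = a₂b₂ᵀ: S₀ = 9·E₁, S₁ = 9·E₂, S₂ = −3·E₁ − 3·E₂; reading off coefficients, c₁ = (9, 0, -3) and c₂ = (0, 9, -3).
Hence T = (3, 2) ⊗ (0, 1) ⊗ (9, 0, -3) + (1, 0) ⊗ (2, 1) ⊗ (0, 9, -3), so rank(T) ≤ 2.
These bounds meet, so rank(T) = 2.

2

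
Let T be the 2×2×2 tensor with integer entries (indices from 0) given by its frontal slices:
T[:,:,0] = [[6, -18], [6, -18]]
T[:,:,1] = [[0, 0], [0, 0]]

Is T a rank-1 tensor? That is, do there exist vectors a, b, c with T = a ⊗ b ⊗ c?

If T = a ⊗ b ⊗ c then every fibre of T is a multiple of the corresponding factor, so read the factors off the fibres through the nonzero entry T[0,0,0] = 6.
The mode-1 fibre T[:,0,0] = [6, 6] gives a = [1, 1] (primitive direction); the mode-2 fibre T[0,:,0] = [6, -18] gives b = [1, -3]; then c[k] = T[0,0,k] / (a[0]·b[0]) = [6, 0] / 1 = [6, 0].
Expanding [1, 1] ⊗ [1, -3] ⊗ [6, 0] reproduces all 8 entries of T, so T = [1, 1] ⊗ [1, -3] ⊗ [6, 0] and rank(T) ≤ 1.
Equivalently every frontal slice T[:,:,k] is c[k] times the rank-1 matrix [1, 1] ⊗ [1, -3]. So T has rank 1 (it is nonzero).

Yes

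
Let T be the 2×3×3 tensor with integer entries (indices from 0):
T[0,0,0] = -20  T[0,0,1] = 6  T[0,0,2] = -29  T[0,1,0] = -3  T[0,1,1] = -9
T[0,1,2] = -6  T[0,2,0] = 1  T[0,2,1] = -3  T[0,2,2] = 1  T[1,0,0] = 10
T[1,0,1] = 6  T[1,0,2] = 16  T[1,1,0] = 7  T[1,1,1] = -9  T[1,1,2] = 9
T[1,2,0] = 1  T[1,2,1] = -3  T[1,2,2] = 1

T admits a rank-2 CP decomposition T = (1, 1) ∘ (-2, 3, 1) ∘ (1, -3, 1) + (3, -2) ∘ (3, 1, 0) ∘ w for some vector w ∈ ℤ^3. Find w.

Subtract the known terms from T to get the rank-1 residual R = (3, -2) ∘ (3, 1, 0) ∘ w, so R[i,j,k] = a[i]·b[j]·w[k]. Pick indices with nonzero a[0]·b[0] = (3)·(3) = 9. Only the fibre through (0,0,·) is needed: R[0,0,:] = T[0,0,:] − Σₗ aₗ[0]bₗ[0]cₗ = [-20, 6, -29] − (1)·(-2)·(1, -3, 1) = [-18, 0, -27]. Then w[k] = R[0,0,k] / 9 for each k, giving w = [-18, 0, -27] / 9 = (-2, 0, -3).

w = (-2, 0, -3)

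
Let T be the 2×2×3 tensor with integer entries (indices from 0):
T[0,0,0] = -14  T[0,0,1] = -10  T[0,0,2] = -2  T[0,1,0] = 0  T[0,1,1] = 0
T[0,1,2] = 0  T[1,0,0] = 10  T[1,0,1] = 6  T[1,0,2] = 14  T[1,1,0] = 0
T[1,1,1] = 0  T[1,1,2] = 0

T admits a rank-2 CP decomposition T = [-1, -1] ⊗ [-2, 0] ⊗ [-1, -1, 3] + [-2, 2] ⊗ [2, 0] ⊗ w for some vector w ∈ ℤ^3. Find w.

Subtract the known terms from T to get the rank-1 residual R = [-2, 2] ⊗ [2, 0] ⊗ w, so R[i,j,k] = a[i]·b[j]·w[k]. Pick indices with nonzero a[0]·b[0] = (-2)·(2) = -4. Only the fibre through (0,0,·) is needed: R[0,0,:] = T[0,0,:] − Σₗ aₗ[0]bₗ[0]cₗ = [-14, -10, -2] − (-1)·(-2)·[-1, -1, 3] = [-12, -8, -8]. Then w[k] = R[0,0,k] / -4 for each k, giving w = [-12, -8, -8] / -4 = [3, 2, 2].

w = [3, 2, 2]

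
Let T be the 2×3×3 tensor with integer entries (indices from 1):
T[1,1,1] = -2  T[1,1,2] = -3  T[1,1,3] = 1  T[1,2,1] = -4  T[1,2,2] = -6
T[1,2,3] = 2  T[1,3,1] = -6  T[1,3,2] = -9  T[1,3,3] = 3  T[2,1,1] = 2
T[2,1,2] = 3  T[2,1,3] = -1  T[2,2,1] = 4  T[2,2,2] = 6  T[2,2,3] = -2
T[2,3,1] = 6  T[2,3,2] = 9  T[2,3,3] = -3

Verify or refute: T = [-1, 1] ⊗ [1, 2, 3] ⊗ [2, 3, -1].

Reconstruct entrywise from the claimed factors. For example, T[2,3,1] = 6 and Σₗ aₗ[2]bₗ[3]cₗ[1] = (1)·(3)·(2) = 6; checking all 18 entries, every one matches. The claim holds.

Yes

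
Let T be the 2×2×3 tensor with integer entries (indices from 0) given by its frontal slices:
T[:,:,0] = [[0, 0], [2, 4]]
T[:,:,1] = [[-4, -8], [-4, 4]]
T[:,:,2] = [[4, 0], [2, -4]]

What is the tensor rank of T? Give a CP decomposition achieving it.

Lower bound: the mode-3 unfolding of T (rows indexed by k, columns by (i,j) = (0,0), (0,1), (1,0), (1,1)) is [[0, 0, 2, 4], [-4, -8, -4, 4], [4, 0, 2, -4]].
There the 3×3 minor on rows k ∈ {0, 1, 2}, columns (i,j) ∈ {(0,0), (0,1), (1,0)} is det [[0, 0, 2], [-4, -8, -4], [4, 0, 2]] = 64 ≠ 0, so this unfolding has rank ≥ 3; CP rank is at least every unfolding rank, so rank(T) ≥ 3. (This is only a lower bound: in general the CP rank may exceed every unfolding rank, so we still need to exhibit 3 rank-1 terms summing to T.)
Upper bound: T is a sum of 3 rank-1 terms, T = (0, 1) ⊗ (1, 2) ⊗ (2, 0, -2) + (1, 1) ⊗ (1, 0) ⊗ (0, -4, 4) + (2, -1) ⊗ (0, 1) ⊗ (0, -4, 0) (one valid choice — decompositions are not unique — normalised so each a, b is primitive with positive first nonzero entry; check it by expanding all entries), so rank(T) ≤ 3.
These bounds meet, so rank(T) = 3.

rank(T) = 3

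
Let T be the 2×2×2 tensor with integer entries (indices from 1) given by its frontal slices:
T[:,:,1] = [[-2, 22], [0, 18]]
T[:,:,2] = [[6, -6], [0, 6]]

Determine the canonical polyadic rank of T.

2

Lower bound: in the mode-3 unfolding of T (rows indexed by k, columns by (i,j)) the 2×2 minor on rows k ∈ {1, 2}, columns (i,j) ∈ {(1,1), (1,2)} is det [[-2, 22], [6, -6]] = -120 ≠ 0, so that unfolding has rank ≥ 2 and hence rank(T) ≥ 2 (CP rank is at least every unfolding rank, though it can be larger).
Upper bound: with S_k = T[:,:,k], the two rank-1 terms a₁b₁ᵀ, a₂b₂ᵀ are the rank-1 members of the pencil x·S₁ + y·S₂.
det(x·S₁ + y·S₂) is −36·x² + 96·xy + 36·y² = (-12)·(x − 3·y)(3·x + y), vanishing at (x:y) = (3:1) and (1:-3).
M₁ = 3·S₁ + S₂ = [[0, 60], [0, 60]] = 60·[1, 1][0, 1]ᵀ and M₂ = S₁ − 3·S₂ = [[-20, 40], [0, 0]] = (-20)·[1, 0][1, -2]ᵀ, so take a₁ = [1, 1], b₁ = [0, 1], a₂ = [1, 0], b₂ = [1, -2].
Each slice is an integer combination of E₁ = a₁b₁ᵀ and E₂ = a₂b₂ᵀ: S₁ = 18·E₁ − 2·E₂, S₂ = 6·E₁ + 6·E₂; reading off coefficients, c₁ = [18, 6] and c₂ = [-2, 6].
Hence T = [1, 1] ⊗ [0, 1] ⊗ [18, 6] + [1, 0] ⊗ [1, -2] ⊗ [-2, 6], so rank(T) ≤ 2.
These bounds meet, so rank(T) = 2.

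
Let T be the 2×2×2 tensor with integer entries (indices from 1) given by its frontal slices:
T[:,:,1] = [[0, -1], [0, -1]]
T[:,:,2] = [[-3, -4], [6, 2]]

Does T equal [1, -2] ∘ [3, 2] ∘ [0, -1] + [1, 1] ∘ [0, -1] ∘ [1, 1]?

Reconstruct entry (1,2,2) from the claimed factors: Σₗ aₗ[1]bₗ[2]cₗ[2] = (1)·(2)·(-1) + (1)·(-1)·(1) = -3, but T[1,2,2] = -4. The claim is false.

No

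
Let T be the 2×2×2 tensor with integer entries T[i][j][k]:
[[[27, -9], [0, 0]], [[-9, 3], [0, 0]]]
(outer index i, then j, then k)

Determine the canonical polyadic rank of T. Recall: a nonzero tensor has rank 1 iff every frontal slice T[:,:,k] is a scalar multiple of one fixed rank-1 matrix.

1

Lower bound: T ≠ 0 (e.g. T[0,0,0] = 27), so rank(T) ≥ 1.
Upper bound: if T = a ⊗ b ⊗ c then every fibre of T is a multiple of the corresponding factor, so read the factors off the fibres through the nonzero entry T[0,0,0] = 27.
The mode-1 fibre T[:,0,0] = [27, -9] gives a = (3, -1) (primitive direction); the mode-2 fibre T[0,:,0] = [27, 0] gives b = (1, 0); then c[k] = T[0,0,k] / (a[0]·b[0]) = [27, -9] / 3 = (9, -3).
Expanding (3, -1) ⊗ (1, 0) ⊗ (9, -3) reproduces all 8 entries of T, so T = (3, -1) ⊗ (1, 0) ⊗ (9, -3) and rank(T) ≤ 1.
These bounds meet, so rank(T) = 1.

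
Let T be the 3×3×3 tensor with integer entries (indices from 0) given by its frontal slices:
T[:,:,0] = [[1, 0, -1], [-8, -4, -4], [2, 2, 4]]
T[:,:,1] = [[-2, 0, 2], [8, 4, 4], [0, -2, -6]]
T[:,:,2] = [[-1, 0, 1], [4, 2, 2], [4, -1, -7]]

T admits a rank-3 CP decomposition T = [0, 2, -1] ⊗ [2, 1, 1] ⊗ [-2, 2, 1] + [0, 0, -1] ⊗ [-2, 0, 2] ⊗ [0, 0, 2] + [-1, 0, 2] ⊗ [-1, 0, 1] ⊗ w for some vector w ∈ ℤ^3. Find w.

w = [1, -2, -1]

Subtract the known terms from T to get the rank-1 residual R = [-1, 0, 2] ⊗ [-1, 0, 1] ⊗ w, so R[i,j,k] = a[i]·b[j]·w[k]. Pick indices with nonzero a[0]·b[0] = (-1)·(-1) = 1. Only the fibre through (0,0,·) is needed: R[0,0,:] = T[0,0,:] − Σₗ aₗ[0]bₗ[0]cₗ = [1, -2, -1] − (0)·(2)·[-2, 2, 1] − (0)·(-2)·[0, 0, 2] = [1, -2, -1]. Then w[k] = R[0,0,k] / 1 for each k, giving w = [1, -2, -1] / 1 = [1, -2, -1].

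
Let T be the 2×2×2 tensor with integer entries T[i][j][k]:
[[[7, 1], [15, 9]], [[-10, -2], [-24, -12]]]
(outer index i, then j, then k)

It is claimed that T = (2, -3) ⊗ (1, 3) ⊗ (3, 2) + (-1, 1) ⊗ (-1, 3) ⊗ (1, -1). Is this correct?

Reconstruct entry (0,0,1) from the claimed factors: Σₗ aₗ[0]bₗ[0]cₗ[1] = (2)·(1)·(2) + (-1)·(-1)·(-1) = 3, but T[0,0,1] = 1. The claim is false.

No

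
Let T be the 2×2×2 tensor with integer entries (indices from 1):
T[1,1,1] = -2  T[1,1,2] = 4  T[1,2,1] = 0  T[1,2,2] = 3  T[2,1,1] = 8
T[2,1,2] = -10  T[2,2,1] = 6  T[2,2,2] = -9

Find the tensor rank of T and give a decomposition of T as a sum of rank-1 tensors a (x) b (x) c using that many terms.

rank(T) = 2

Lower bound: the mode-3 unfolding of T (rows indexed by k, columns by (i,j) = (1,1), (1,2), (2,1), (2,2)) is [[-2, 0, 8, 6], [4, 3, -10, -9]].
There the 2×2 minor on rows k ∈ {1, 2}, columns (i,j) ∈ {(1,1), (1,2)} is det [[-2, 0], [4, 3]] = -6 ≠ 0, so this unfolding has rank ≥ 2; CP rank is at least every unfolding rank, so rank(T) ≥ 2. (Unfolding ranks only ever bound the CP rank from below — rank(T) can be strictly larger than all of them — so the matching upper bound has to come from an explicit 2-term decomposition.)
Upper bound — finding two terms. Write S_k = T[:,:,k] for the frontal slices: S₁ = [[-2, 0], [8, 6]], S₂ = [[4, 3], [-10, -9]].
If T = a₁ (x) b₁ (x) c₁ + a₂ (x) b₂ (x) c₂ then each S_k = c₁[k]·a₁b₁ᵀ + c₂[k]·a₂b₂ᵀ. S₁ and S₂ are linearly independent, so a₁b₁ᵀ and a₂b₂ᵀ must span the same plane of matrices: they are the rank-1 matrices of the form x·S₁ + y·S₂.
det(x·S₁ + y·S₂) is −12·x² + 18·xy − 6·y² = (-6)·(2·x − y)(x − y), vanishing at (x:y) = (1:2) and (1:1).
M₁ = S₁ + 2·S₂ = [[6, 6], [-12, -12]] = 6·(1, -2)(1, 1)ᵀ and M₂ = S₁ + S₂ = [[2, 3], [-2, -3]] = (1, -1)(2, 3)ᵀ, so take a₁ = (1, -2), b₁ = (1, 1), a₂ = (1, -1), b₂ = (2, 3).
Each slice is an integer combination of E₁ = a₁b₁ᵀ and E₂ = a₂b₂ᵀ: S₁ = −6·E₁ + 2·E₂, S₂ = 6·E₁ − E₂; reading off coefficients, c₁ = (-6, 6) and c₂ = (2, -1).
Hence T = (1, -2) (x) (1, 1) (x) (-6, 6) + (1, -1) (x) (2, 3) (x) (2, -1), so rank(T) ≤ 2.
These bounds meet, so rank(T) = 2.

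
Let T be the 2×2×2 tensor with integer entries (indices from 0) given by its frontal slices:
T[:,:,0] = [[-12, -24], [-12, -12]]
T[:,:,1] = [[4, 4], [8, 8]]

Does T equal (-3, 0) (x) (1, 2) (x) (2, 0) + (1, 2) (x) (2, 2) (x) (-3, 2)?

Reconstruct entry (0,1,0) from the claimed factors: Σₗ aₗ[0]bₗ[1]cₗ[0] = (-3)·(2)·(2) + (1)·(2)·(-3) = -18, but T[0,1,0] = -24. The claim is false.

No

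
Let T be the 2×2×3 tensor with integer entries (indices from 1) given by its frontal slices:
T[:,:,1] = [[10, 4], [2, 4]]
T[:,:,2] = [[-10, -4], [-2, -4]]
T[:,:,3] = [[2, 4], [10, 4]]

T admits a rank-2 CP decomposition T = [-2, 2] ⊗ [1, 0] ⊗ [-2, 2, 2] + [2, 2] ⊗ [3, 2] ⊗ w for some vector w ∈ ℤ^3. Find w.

w = [1, -1, 1]

Subtract the known terms from T to get the rank-1 residual R = [2, 2] ⊗ [3, 2] ⊗ w, so R[i,j,k] = a[i]·b[j]·w[k]. Pick indices with nonzero a[1]·b[1] = (2)·(3) = 6. Only the fibre through (1,1,·) is needed: R[1,1,:] = T[1,1,:] − Σₗ aₗ[1]bₗ[1]cₗ = [10, -10, 2] − (-2)·(1)·[-2, 2, 2] = [6, -6, 6]. Then w[k] = R[1,1,k] / 6 for each k, giving w = [6, -6, 6] / 6 = [1, -1, 1].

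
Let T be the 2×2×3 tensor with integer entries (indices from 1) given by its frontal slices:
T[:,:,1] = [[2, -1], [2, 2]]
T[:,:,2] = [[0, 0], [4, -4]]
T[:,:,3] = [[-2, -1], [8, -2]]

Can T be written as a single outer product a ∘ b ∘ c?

The mode-3 unfolding of T (rows indexed by k, columns by (i,j) = (1,1), (1,2), (2,1), (2,2)) is [[2, -1, 2, 2], [0, 0, 4, -4], [-2, -1, 8, -2]].
There the 3×3 minor on rows k ∈ {1, 2, 3}, columns (i,j) ∈ {(1,1), (1,2), (2,1)} is det [[2, -1, 2], [0, 0, 4], [-2, -1, 8]] = 16 ≠ 0, so this unfolding has rank ≥ 3; CP rank is at least every unfolding rank, so rank(T) ≥ 3.
In particular rank(T) ≥ 3 > 1, so T is not rank-1.

No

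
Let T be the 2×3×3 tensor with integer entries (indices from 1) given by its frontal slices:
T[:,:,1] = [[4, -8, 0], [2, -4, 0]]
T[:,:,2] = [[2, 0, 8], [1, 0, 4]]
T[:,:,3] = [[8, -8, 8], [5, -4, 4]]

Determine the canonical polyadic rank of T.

Lower bound: the mode-3 unfolding of T (rows indexed by k, columns by (i,j) = (1,1), (1,2), (1,3), (2,1), (2,2), (2,3)) is [[4, -8, 0, 2, -4, 0], [2, 0, 8, 1, 0, 4], [8, -8, 8, 5, -4, 4]].
There the 3×3 minor on rows k ∈ {1, 2, 3}, columns (i,j) ∈ {(1,1), (1,2), (1,3)} is det [[4, -8, 0], [2, 0, 8], [8, -8, 8]] = -128 ≠ 0, so this unfolding has rank ≥ 3; CP rank is at least every unfolding rank, so rank(T) ≥ 3. (Unfolding ranks only ever bound the CP rank from below — rank(T) can be strictly larger than all of them — so the matching upper bound has to come from an explicit 3-term decomposition.)
Upper bound: T is a sum of 3 rank-1 terms, T = [1, 1] (x) [1, 0, 0] (x) [0, 0, 2] + [2, 1] (x) [1, -2, 0] (x) [2, -1, 1] + [2, 1] (x) [1, -1, 2] (x) [0, 2, 2] (written with every a and b primitive with positive leading entry and the scale carried by c; CP decompositions are not unique, and this one is verified by expanding entrywise), so rank(T) ≤ 3.
These bounds meet, so rank(T) = 3.

3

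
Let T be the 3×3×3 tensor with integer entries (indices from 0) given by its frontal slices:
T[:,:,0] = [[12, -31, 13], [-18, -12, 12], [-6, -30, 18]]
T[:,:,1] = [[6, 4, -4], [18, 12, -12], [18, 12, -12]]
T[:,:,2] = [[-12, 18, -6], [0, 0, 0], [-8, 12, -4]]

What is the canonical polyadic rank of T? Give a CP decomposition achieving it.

Lower bound: the mode-1 unfolding of T (rows indexed by i, columns by (j,k) = (0,0), (0,1), (0,2), (1,0), (1,1), (1,2), (2,0), (2,1), (2,2)) is [[12, 6, -12, -31, 4, 18, 13, -4, -6], [-18, 18, 0, -12, 12, 0, 12, -12, 0], [-6, 18, -8, -30, 12, 12, 18, -12, -4]].
There the 2×2 minor on rows i ∈ {0, 1}, columns (j,k) ∈ {(0,0), (0,1)} is det [[12, 6], [-18, 18]] = 324 ≠ 0, so this unfolding has rank ≥ 2; CP rank is at least every unfolding rank, so rank(T) ≥ 2. (Flattening ranks never certify an upper bound on CP rank; for that we must actually write T with 2 rank-1 terms.)
Upper bound — finding two terms. Write S_k = T[:,:,k] for the frontal slices: S₀ = [[12, -31, 13], [-18, -12, 12], [-6, -30, 18]], S₁ = [[6, 4, -4], [18, 12, -12], [18, 12, -12]], S₂ = [[-12, 18, -6], [0, 0, 0], [-8, 12, -4]].
If T = a₁ ⊗ b₁ ⊗ c₁ + a₂ ⊗ b₂ ⊗ c₂ then each S_k = c₁[k]·a₁b₁ᵀ + c₂[k]·a₂b₂ᵀ. S₀ and S₁ are linearly independent, so a₁b₁ᵀ and a₂b₂ᵀ must span the same plane of matrices: they are the rank-1 matrices of the form x·S₀ + y·S₁.
The 2×2 minor of x·S₀ + y·S₁ on rows {0,1}, columns {0,1} is −702·x² + 702·xy = (-702)·(x − y)(x), vanishing at (x:y) = (1:1) and (0:1).
M₁ = S₀ + S₁ = [[18, -27, 9], [0, 0, 0], [12, -18, 6]] = 3·[3, 0, 2][2, -3, 1]ᵀ and M₂ = S₁ = [[6, 4, -4], [18, 12, -12], [18, 12, -12]] = 2·[1, 3, 3][3, 2, -2]ᵀ, so take a₁ = [3, 0, 2], b₁ = [2, -3, 1], a₂ = [1, 3, 3], b₂ = [3, 2, -2].
Each slice is an integer combination of E₁ = a₁b₁ᵀ and E₂ = a₂b₂ᵀ: S₀ = 3·E₁ − 2·E₂, S₁ = 2·E₂, S₂ = −2·E₁; reading off coefficients, c₁ = [3, 0, -2] and c₂ = [-2, 2, 0].
Hence T = [3, 0, 2] ⊗ [2, -3, 1] ⊗ [3, 0, -2] + [1, 3, 3] ⊗ [3, 2, -2] ⊗ [-2, 2, 0], so rank(T) ≤ 2.
These bounds meet, so rank(T) = 2.

rank(T) = 2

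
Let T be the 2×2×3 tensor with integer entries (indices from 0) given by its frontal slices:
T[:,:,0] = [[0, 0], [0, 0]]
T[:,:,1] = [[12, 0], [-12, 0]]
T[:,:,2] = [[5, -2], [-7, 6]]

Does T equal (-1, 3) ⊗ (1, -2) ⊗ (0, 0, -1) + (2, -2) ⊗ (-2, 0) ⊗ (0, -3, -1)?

Reconstruct entrywise from the claimed factors. For example, T[0,1,2] = -2 and Σₗ aₗ[0]bₗ[1]cₗ[2] = (-1)·(-2)·(-1) + (2)·(0)·(-1) = -2; checking all 12 entries, every one matches. The claim holds.

Yes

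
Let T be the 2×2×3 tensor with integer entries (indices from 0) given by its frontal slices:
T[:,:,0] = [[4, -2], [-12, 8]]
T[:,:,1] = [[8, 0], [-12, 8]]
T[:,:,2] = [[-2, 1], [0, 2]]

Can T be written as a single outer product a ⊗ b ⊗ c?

No

The mode-3 unfolding of T (rows indexed by k, columns by (i,j) = (0,0), (0,1), (1,0), (1,1)) is [[4, -2, -12, 8], [8, 0, -12, 8], [-2, 1, 0, 2]].
There the 3×3 minor on rows k ∈ {0, 1, 2}, columns (i,j) ∈ {(0,0), (0,1), (1,0)} is det [[4, -2, -12], [8, 0, -12], [-2, 1, 0]] = -96 ≠ 0, so this unfolding has rank ≥ 3; CP rank is at least every unfolding rank, so rank(T) ≥ 3.
In particular rank(T) ≥ 3 > 1, so T is not rank-1.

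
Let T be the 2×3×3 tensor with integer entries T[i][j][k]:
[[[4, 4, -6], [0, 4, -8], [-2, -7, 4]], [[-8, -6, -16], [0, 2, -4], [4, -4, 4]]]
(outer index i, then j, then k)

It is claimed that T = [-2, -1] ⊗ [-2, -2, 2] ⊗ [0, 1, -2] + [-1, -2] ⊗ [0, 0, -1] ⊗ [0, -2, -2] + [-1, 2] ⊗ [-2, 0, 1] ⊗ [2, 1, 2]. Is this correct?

No

Reconstruct entry (0,0,1) from the claimed factors: Σₗ aₗ[0]bₗ[0]cₗ[1] = (-2)·(-2)·(1) + (-1)·(0)·(-2) + (-1)·(-2)·(1) = 6, but T[0,0,1] = 4. The claim is false.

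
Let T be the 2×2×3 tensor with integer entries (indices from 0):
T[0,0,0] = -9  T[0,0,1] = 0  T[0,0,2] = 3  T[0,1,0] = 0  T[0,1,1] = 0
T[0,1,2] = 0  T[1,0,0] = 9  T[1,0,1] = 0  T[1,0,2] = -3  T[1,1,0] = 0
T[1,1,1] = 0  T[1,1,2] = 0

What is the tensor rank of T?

Lower bound: T ≠ 0 (e.g. T[0,0,0] = -9), so rank(T) ≥ 1.
Upper bound: if T = a ⊗ b ⊗ c then every fibre of T is a multiple of the corresponding factor, so read the factors off the fibres through the nonzero entry T[0,0,0] = -9.
The mode-1 fibre T[:,0,0] = [-9, 9] gives a = [1, -1] (primitive direction); the mode-2 fibre T[0,:,0] = [-9, 0] gives b = [1, 0]; then c[k] = T[0,0,k] / (a[0]·b[0]) = [-9, 0, 3] / 1 = [-9, 0, 3].
Expanding [1, -1] ⊗ [1, 0] ⊗ [-9, 0, 3] reproduces all 12 entries of T, so T = [1, -1] ⊗ [1, 0] ⊗ [-9, 0, 3] and rank(T) ≤ 1.
These bounds meet, so rank(T) = 1.

1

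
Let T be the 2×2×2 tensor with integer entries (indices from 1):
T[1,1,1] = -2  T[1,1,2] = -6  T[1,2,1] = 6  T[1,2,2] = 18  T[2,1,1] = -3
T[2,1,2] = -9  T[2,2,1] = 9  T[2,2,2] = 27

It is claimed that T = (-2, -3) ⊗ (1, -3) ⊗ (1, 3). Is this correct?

Yes

Reconstruct entrywise from the claimed factors. For example, T[1,1,1] = -2 and Σₗ aₗ[1]bₗ[1]cₗ[1] = (-2)·(1)·(1) = -2; checking all 8 entries, every one matches. The claim holds.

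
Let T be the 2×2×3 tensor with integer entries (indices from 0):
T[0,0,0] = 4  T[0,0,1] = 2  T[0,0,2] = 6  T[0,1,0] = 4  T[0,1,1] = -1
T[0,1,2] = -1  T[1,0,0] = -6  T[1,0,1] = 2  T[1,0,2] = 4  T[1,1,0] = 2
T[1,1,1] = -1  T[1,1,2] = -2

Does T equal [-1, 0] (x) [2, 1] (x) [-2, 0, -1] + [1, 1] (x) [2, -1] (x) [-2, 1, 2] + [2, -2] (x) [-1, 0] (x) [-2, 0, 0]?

No

Reconstruct entry (1,0,0) from the claimed factors: Σₗ aₗ[1]bₗ[0]cₗ[0] = (0)·(2)·(-2) + (1)·(2)·(-2) + (-2)·(-1)·(-2) = -8, but T[1,0,0] = -6. The claim is false.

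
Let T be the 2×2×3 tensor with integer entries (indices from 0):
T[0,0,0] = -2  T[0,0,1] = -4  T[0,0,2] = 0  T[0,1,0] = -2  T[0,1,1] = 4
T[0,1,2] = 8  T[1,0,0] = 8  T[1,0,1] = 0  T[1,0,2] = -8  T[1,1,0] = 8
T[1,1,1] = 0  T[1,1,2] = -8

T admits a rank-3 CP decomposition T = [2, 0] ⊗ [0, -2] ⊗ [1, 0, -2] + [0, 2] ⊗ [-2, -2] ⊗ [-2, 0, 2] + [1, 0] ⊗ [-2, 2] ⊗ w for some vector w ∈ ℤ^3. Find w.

w = [1, 2, 0]

Subtract the known terms from T to get the rank-1 residual R = [1, 0] ⊗ [-2, 2] ⊗ w, so R[i,j,k] = a[i]·b[j]·w[k]. Pick indices with nonzero a[0]·b[0] = (1)·(-2) = -2. Only the fibre through (0,0,·) is needed: R[0,0,:] = T[0,0,:] − Σₗ aₗ[0]bₗ[0]cₗ = [-2, -4, 0] − (2)·(0)·[1, 0, -2] − (0)·(-2)·[-2, 0, 2] = [-2, -4, 0]. Then w[k] = R[0,0,k] / -2 for each k, giving w = [-2, -4, 0] / -2 = [1, 2, 0].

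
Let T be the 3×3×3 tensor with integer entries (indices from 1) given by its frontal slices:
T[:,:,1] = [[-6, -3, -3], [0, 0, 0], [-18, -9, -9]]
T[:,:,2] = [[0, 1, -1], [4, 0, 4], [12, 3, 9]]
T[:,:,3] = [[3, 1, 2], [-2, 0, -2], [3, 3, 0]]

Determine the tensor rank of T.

Lower bound: in the mode-2 unfolding of T (rows indexed by j, columns by (i,k)) the 2×2 minor on rows j ∈ {1, 2}, columns (i,k) ∈ {(1,1), (1,2)} is det [[-6, 0], [-3, 1]] = -6 ≠ 0, so that unfolding has rank ≥ 2 and hence rank(T) ≥ 2 (CP rank is at least every unfolding rank, though it can be larger).
Upper bound: with S_k = T[:,:,k], the two rank-1 terms a₁b₁ᵀ, a₂b₂ᵀ are the rank-1 members of the pencil x·S₁ + y·S₂.
The 2×2 minor of x·S₁ + y·S₂ on rows {1,2}, columns {1,2} is 12·xy − 4·y² = 4·(3·x − y)(y), vanishing at (x:y) = (1:3) and (1:0).
M₁ = S₁ + 3·S₂ = [[-6, 0, -6], [12, 0, 12], [18, 0, 18]] = (-6)·(1, -2, -3)(1, 0, 1)ᵀ and M₂ = S₁ = [[-6, -3, -3], [0, 0, 0], [-18, -9, -9]] = (-3)·(1, 0, 3)(2, 1, 1)ᵀ, so take a₁ = (1, -2, -3), b₁ = (1, 0, 1), a₂ = (1, 0, 3), b₂ = (2, 1, 1).
Each slice is an integer combination of E₁ = a₁b₁ᵀ and E₂ = a₂b₂ᵀ: S₁ = −3·E₂, S₂ = −2·E₁ + E₂, S₃ = E₁ + E₂; reading off coefficients, c₁ = (0, -2, 1) and c₂ = (-3, 1, 1).
Hence T = (1, -2, -3) ⊗ (1, 0, 1) ⊗ (0, -2, 1) + (1, 0, 3) ⊗ (2, 1, 1) ⊗ (-3, 1, 1), so rank(T) ≤ 2.
These bounds meet, so rank(T) = 2.

2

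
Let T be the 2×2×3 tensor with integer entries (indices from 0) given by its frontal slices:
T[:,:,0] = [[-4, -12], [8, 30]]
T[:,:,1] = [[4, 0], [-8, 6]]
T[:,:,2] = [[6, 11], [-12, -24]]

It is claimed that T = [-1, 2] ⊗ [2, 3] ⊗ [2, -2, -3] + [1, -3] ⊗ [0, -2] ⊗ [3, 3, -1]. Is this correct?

Reconstruct entrywise from the claimed factors. For example, T[0,1,0] = -12 and Σₗ aₗ[0]bₗ[1]cₗ[0] = (-1)·(3)·(2) + (1)·(-2)·(3) = -12; checking all 12 entries, every one matches. The claim holds.

Yes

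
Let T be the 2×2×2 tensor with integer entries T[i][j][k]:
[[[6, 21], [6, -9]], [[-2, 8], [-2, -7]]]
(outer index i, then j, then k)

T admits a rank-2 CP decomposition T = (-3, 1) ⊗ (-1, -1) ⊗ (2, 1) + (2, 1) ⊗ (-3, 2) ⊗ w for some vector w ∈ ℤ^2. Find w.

w = (0, -3)

Subtract the known terms from T to get the rank-1 residual R = (2, 1) ⊗ (-3, 2) ⊗ w, so R[i,j,k] = a[i]·b[j]·w[k]. Pick indices with nonzero a[0]·b[0] = (2)·(-3) = -6. Only the fibre through (0,0,·) is needed: R[0,0,:] = T[0,0,:] − Σₗ aₗ[0]bₗ[0]cₗ = [6, 21] − (-3)·(-1)·(2, 1) = [0, 18]. Then w[k] = R[0,0,k] / -6 for each k, giving w = [0, 18] / -6 = (0, -3).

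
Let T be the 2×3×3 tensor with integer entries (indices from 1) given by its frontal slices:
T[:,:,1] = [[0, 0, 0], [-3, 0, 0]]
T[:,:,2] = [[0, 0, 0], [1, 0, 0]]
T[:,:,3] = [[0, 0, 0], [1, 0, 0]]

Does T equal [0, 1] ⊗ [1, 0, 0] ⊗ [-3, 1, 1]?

Yes

Reconstruct entrywise from the claimed factors. For example, T[1,2,1] = 0 and Σₗ aₗ[1]bₗ[2]cₗ[1] = (0)·(0)·(-3) = 0; checking all 18 entries, every one matches. The claim holds.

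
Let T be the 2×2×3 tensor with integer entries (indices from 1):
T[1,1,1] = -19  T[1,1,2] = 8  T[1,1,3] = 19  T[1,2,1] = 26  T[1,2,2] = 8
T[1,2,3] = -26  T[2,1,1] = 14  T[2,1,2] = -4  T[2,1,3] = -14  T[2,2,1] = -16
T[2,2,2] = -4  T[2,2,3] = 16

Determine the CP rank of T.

Lower bound: the mode-2 unfolding of T (rows indexed by j, columns by (i,k) = (1,1), (1,2), (1,3), (2,1), (2,2), (2,3)) is [[-19, 8, 19, 14, -4, -14], [26, 8, -26, -16, -4, 16]].
There the 2×2 minor on rows j ∈ {1, 2}, columns (i,k) ∈ {(1,1), (1,2)} is det [[-19, 8], [26, 8]] = -360 ≠ 0, so this unfolding has rank ≥ 2; CP rank is at least every unfolding rank, so rank(T) ≥ 2. (Flattening ranks never certify an upper bound on CP rank; for that we must actually write T with 2 rank-1 terms.)
Upper bound — finding two terms. Write S_k = T[:,:,k] for the frontal slices: S₁ = [[-19, 26], [14, -16]], S₂ = [[8, 8], [-4, -4]], S₃ = [[19, -26], [-14, 16]].
If T = a₁ ∘ b₁ ∘ c₁ + a₂ ∘ b₂ ∘ c₂ then each S_k = c₁[k]·a₁b₁ᵀ + c₂[k]·a₂b₂ᵀ. S₁ and S₂ are linearly independent, so a₁b₁ᵀ and a₂b₂ᵀ must span the same plane of matrices: they are the rank-1 matrices of the form x·S₁ + y·S₂.
det(x·S₁ + y·S₂) is −60·x² − 60·xy = (-60)·(x + y)(x), vanishing at (x:y) = (1:-1) and (0:1).
M₁ = S₁ − S₂ = [[-27, 18], [18, -12]] = (-3)·[3, -2][3, -2]ᵀ and M₂ = S₂ = [[8, 8], [-4, -4]] = 4·[2, -1][1, 1]ᵀ, so take a₁ = [3, -2], b₁ = [3, -2], a₂ = [2, -1], b₂ = [1, 1].
Each slice is an integer combination of E₁ = a₁b₁ᵀ and E₂ = a₂b₂ᵀ: S₁ = −3·E₁ + 4·E₂, S₂ = 4·E₂, S₃ = 3·E₁ − 4·E₂; reading off coefficients, c₁ = [-3, 0, 3] and c₂ = [4, 4, -4].
Hence T = [3, -2] ∘ [3, -2] ∘ [-3, 0, 3] + [2, -1] ∘ [1, 1] ∘ [4, 4, -4], so rank(T) ≤ 2.
These bounds meet, so rank(T) = 2.

2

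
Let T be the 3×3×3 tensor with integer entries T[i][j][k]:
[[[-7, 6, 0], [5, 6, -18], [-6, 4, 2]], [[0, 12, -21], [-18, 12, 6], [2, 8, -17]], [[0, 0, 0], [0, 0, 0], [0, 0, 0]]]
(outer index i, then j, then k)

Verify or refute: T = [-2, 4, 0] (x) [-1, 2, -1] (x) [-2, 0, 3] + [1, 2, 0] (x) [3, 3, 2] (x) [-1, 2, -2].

Reconstruct entry (1,0,0) from the claimed factors: Σₗ aₗ[1]bₗ[0]cₗ[0] = (4)·(-1)·(-2) + (2)·(3)·(-1) = 2, but T[1,0,0] = 0. The claim is false.

No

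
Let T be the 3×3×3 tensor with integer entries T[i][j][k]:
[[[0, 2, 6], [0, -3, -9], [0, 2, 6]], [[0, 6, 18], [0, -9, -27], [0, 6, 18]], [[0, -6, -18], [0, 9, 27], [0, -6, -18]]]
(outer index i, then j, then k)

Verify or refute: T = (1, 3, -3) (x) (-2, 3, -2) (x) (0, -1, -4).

Reconstruct entry (0,0,2) from the claimed factors: Σₗ aₗ[0]bₗ[0]cₗ[2] = (1)·(-2)·(-4) = 8, but T[0,0,2] = 6. The claim is false.

No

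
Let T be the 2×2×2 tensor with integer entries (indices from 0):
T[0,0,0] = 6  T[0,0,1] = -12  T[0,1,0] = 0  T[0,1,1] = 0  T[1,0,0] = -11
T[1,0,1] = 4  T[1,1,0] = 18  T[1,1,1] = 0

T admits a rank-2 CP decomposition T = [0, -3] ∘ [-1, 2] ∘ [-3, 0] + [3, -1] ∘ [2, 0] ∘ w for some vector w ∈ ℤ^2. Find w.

Subtract the known terms from T to get the rank-1 residual R = [3, -1] ∘ [2, 0] ∘ w, so R[i,j,k] = a[i]·b[j]·w[k]. Pick indices with nonzero a[0]·b[0] = (3)·(2) = 6. Only the fibre through (0,0,·) is needed: R[0,0,:] = T[0,0,:] − Σₗ aₗ[0]bₗ[0]cₗ = [6, -12] − (0)·(-1)·[-3, 0] = [6, -12]. Then w[k] = R[0,0,k] / 6 for each k, giving w = [6, -12] / 6 = [1, -2].

w = [1, -2]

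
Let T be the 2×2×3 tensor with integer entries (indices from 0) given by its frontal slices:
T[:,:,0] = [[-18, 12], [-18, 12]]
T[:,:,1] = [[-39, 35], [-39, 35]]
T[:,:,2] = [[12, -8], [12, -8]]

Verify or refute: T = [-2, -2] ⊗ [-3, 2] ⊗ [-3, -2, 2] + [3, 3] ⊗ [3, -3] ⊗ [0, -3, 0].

Yes

Reconstruct entrywise from the claimed factors. For example, T[1,1,2] = -8 and Σₗ aₗ[1]bₗ[1]cₗ[2] = (-2)·(2)·(2) + (3)·(-3)·(0) = -8; checking all 12 entries, every one matches. The claim holds.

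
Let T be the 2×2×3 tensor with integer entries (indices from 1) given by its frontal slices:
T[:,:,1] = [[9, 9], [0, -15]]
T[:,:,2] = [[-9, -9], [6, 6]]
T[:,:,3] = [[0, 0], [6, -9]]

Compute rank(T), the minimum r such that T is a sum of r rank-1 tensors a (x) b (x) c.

2

Lower bound: in the mode-3 unfolding of T (rows indexed by k, columns by (i,j)) the 2×2 minor on rows k ∈ {1, 2}, columns (i,j) ∈ {(1,1), (2,1)} is det [[9, 0], [-9, 6]] = 54 ≠ 0, so that unfolding has rank ≥ 2 and hence rank(T) ≥ 2 (CP rank is at least every unfolding rank, though it can be larger).
Upper bound: with S_k = T[:,:,k], the two rank-1 terms a₁b₁ᵀ, a₂b₂ᵀ are the rank-1 members of the pencil x·S₁ + y·S₂.
det(x·S₁ + y·S₂) is −135·x² + 135·xy = (-135)·(x − y)(x), vanishing at (x:y) = (1:1) and (0:1).
M₁ = S₁ + S₂ = [[0, 0], [6, -9]] = 3·[0, 1][2, -3]ᵀ and M₂ = S₂ = [[-9, -9], [6, 6]] = (-3)·[3, -2][1, 1]ᵀ, so take a₁ = [0, 1], b₁ = [2, -3], a₂ = [3, -2], b₂ = [1, 1].
Each slice is an integer combination of E₁ = a₁b₁ᵀ and E₂ = a₂b₂ᵀ: S₁ = 3·E₁ + 3·E₂, S₂ = −3·E₂, S₃ = 3·E₁; reading off coefficients, c₁ = [3, 0, 3] and c₂ = [3, -3, 0].
Hence T = [0, 1] (x) [2, -3] (x) [3, 0, 3] + [3, -2] (x) [1, 1] (x) [3, -3, 0], so rank(T) ≤ 2.
These bounds meet, so rank(T) = 2.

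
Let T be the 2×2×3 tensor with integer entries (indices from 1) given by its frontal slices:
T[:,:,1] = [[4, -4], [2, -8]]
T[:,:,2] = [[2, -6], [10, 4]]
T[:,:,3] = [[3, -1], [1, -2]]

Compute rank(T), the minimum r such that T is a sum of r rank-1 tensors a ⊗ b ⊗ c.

Lower bound: the mode-3 unfolding of T (rows indexed by k, columns by (i,j) = (1,1), (1,2), (2,1), (2,2)) is [[4, -4, 2, -8], [2, -6, 10, 4], [3, -1, 1, -2]].
There the 3×3 minor on rows k ∈ {1, 2, 3}, columns (i,j) ∈ {(1,1), (1,2), (2,1)} is det [[4, -4, 2], [2, -6, 10], [3, -1, 1]] = -64 ≠ 0, so this unfolding has rank ≥ 3; CP rank is at least every unfolding rank, so rank(T) ≥ 3. (This is only a lower bound: in general the CP rank may exceed every unfolding rank, so we still need to exhibit 3 rank-1 terms summing to T.)
Upper bound: T is a sum of 3 rank-1 terms, T = (0, 1) ⊗ (1, 2) ⊗ (-2, 2, 1) + (1, -2) ⊗ (1, 1) ⊗ (0, -2, 1) + (1, 1) ⊗ (1, -1) ⊗ (4, 4, 2) (written with every a and b primitive with positive leading entry and the scale carried by c; CP decompositions are not unique, and this one is verified by expanding entrywise), so rank(T) ≤ 3.
These bounds meet, so rank(T) = 3.

3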